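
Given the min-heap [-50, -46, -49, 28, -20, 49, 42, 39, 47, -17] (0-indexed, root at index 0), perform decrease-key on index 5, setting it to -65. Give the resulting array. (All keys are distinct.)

[-65, -46, -50, 28, -20, -49, 42, 39, 47, -17]

set index 5 from 49 to -65 → [-50, -46, -49, 28, -20, -65, 42, 39, 47, -17]
-65 < parent -49 at index 2, swap → [-50, -46, -65, 28, -20, -49, 42, 39, 47, -17]
-65 < parent -50 at index 0, swap → [-65, -46, -50, 28, -20, -49, 42, 39, 47, -17]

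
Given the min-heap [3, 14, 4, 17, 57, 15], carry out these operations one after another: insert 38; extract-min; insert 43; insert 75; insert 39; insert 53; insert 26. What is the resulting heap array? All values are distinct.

insert 38:
  append 38 at index 6 → [3, 14, 4, 17, 57, 15, 38] (no swap needed)
extract-min → returns 3:
  remove root 3; move last element 38 to root → [38, 14, 4, 17, 57, 15]
  38 vs smaller child 4 at index 2, swap → [4, 14, 38, 17, 57, 15]
  38 vs only child 15 at index 5, swap → [4, 14, 15, 17, 57, 38]
insert 43:
  append 43 at index 6 → [4, 14, 15, 17, 57, 38, 43] (no swap needed)
insert 75:
  append 75 at index 7 → [4, 14, 15, 17, 57, 38, 43, 75] (no swap needed)
insert 39:
  append 39 at index 8 → [4, 14, 15, 17, 57, 38, 43, 75, 39] (no swap needed)
insert 53:
  append 53 at index 9 → [4, 14, 15, 17, 57, 38, 43, 75, 39, 53]
  53 < parent 57 at index 4, swap → [4, 14, 15, 17, 53, 38, 43, 75, 39, 57]
insert 26:
  append 26 at index 10 → [4, 14, 15, 17, 53, 38, 43, 75, 39, 57, 26]
  26 < parent 53 at index 4, swap → [4, 14, 15, 17, 26, 38, 43, 75, 39, 57, 53]

[4, 14, 15, 17, 26, 38, 43, 75, 39, 57, 53]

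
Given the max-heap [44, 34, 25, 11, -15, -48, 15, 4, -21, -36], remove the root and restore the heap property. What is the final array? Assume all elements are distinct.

remove root 44; move last element -36 to root → [-36, 34, 25, 11, -15, -48, 15, 4, -21]
-36 vs larger child 34 at index 1, swap → [34, -36, 25, 11, -15, -48, 15, 4, -21]
-36 vs larger child 11 at index 3, swap → [34, 11, 25, -36, -15, -48, 15, 4, -21]
-36 vs larger child 4 at index 7, swap → [34, 11, 25, 4, -15, -48, 15, -36, -21]

[34, 11, 25, 4, -15, -48, 15, -36, -21]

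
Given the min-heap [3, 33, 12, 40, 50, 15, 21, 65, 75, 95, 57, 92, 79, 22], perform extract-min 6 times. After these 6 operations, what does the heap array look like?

[40, 50, 57, 65, 75, 92, 79, 95]

extract-min #1 returns 3:
  remove root 3; move last element 22 to root → [22, 33, 12, 40, 50, 15, 21, 65, 75, 95, 57, 92, 79]
  22 vs smaller child 12 at index 2, swap → [12, 33, 22, 40, 50, 15, 21, 65, 75, 95, 57, 92, 79]
  22 vs smaller child 15 at index 5, swap → [12, 33, 15, 40, 50, 22, 21, 65, 75, 95, 57, 92, 79]
extract-min #2 returns 12:
  remove root 12; move last element 79 to root → [79, 33, 15, 40, 50, 22, 21, 65, 75, 95, 57, 92]
  79 vs smaller child 15 at index 2, swap → [15, 33, 79, 40, 50, 22, 21, 65, 75, 95, 57, 92]
  79 vs smaller child 21 at index 6, swap → [15, 33, 21, 40, 50, 22, 79, 65, 75, 95, 57, 92]
extract-min #3 returns 15:
  remove root 15; move last element 92 to root → [92, 33, 21, 40, 50, 22, 79, 65, 75, 95, 57]
  92 vs smaller child 21 at index 2, swap → [21, 33, 92, 40, 50, 22, 79, 65, 75, 95, 57]
  92 vs smaller child 22 at index 5, swap → [21, 33, 22, 40, 50, 92, 79, 65, 75, 95, 57]
extract-min #4 returns 21:
  remove root 21; move last element 57 to root → [57, 33, 22, 40, 50, 92, 79, 65, 75, 95]
  57 vs smaller child 22 at index 2, swap → [22, 33, 57, 40, 50, 92, 79, 65, 75, 95]
extract-min #5 returns 22:
  remove root 22; move last element 95 to root → [95, 33, 57, 40, 50, 92, 79, 65, 75]
  95 vs smaller child 33 at index 1, swap → [33, 95, 57, 40, 50, 92, 79, 65, 75]
  95 vs smaller child 40 at index 3, swap → [33, 40, 57, 95, 50, 92, 79, 65, 75]
  95 vs smaller child 65 at index 7, swap → [33, 40, 57, 65, 50, 92, 79, 95, 75]
extract-min #6 returns 33:
  remove root 33; move last element 75 to root → [75, 40, 57, 65, 50, 92, 79, 95]
  75 vs smaller child 40 at index 1, swap → [40, 75, 57, 65, 50, 92, 79, 95]
  75 vs smaller child 50 at index 4, swap → [40, 50, 57, 65, 75, 92, 79, 95]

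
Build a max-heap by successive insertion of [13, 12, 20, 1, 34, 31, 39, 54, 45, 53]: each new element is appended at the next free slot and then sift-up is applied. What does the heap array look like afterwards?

[54, 53, 34, 39, 45, 13, 31, 1, 20, 12]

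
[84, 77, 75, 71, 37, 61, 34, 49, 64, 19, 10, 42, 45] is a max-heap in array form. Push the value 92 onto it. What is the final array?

append 92 at index 13 → [84, 77, 75, 71, 37, 61, 34, 49, 64, 19, 10, 42, 45, 92]
92 > parent 34 at index 6, swap → [84, 77, 75, 71, 37, 61, 92, 49, 64, 19, 10, 42, 45, 34]
92 > parent 75 at index 2, swap → [84, 77, 92, 71, 37, 61, 75, 49, 64, 19, 10, 42, 45, 34]
92 > parent 84 at index 0, swap → [92, 77, 84, 71, 37, 61, 75, 49, 64, 19, 10, 42, 45, 34]

[92, 77, 84, 71, 37, 61, 75, 49, 64, 19, 10, 42, 45, 34]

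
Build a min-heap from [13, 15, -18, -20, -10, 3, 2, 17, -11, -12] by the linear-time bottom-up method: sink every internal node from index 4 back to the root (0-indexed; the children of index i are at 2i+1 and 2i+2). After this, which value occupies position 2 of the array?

sift down from index 4:
  -10 vs only child -12 at index 9, swap → [13, 15, -18, -20, -12, 3, 2, 17, -11, -10]
sift down from index 3: already satisfies heap property
sift down from index 2: already satisfies heap property
sift down from index 1:
  15 vs smaller child -20 at index 3, swap → [13, -20, -18, 15, -12, 3, 2, 17, -11, -10]
  15 vs smaller child -11 at index 8, swap → [13, -20, -18, -11, -12, 3, 2, 17, 15, -10]
sift down from index 0:
  13 vs smaller child -20 at index 1, swap → [-20, 13, -18, -11, -12, 3, 2, 17, 15, -10]
  13 vs smaller child -12 at index 4, swap → [-20, -12, -18, -11, 13, 3, 2, 17, 15, -10]
  13 vs only child -10 at index 9, swap → [-20, -12, -18, -11, -10, 3, 2, 17, 15, 13]
resulting array: [-20, -12, -18, -11, -10, 3, 2, 17, 15, 13]

-18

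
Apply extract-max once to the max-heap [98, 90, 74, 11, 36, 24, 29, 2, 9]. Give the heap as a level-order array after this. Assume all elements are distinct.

remove root 98; move last element 9 to root → [9, 90, 74, 11, 36, 24, 29, 2]
9 vs larger child 90 at index 1, swap → [90, 9, 74, 11, 36, 24, 29, 2]
9 vs larger child 36 at index 4, swap → [90, 36, 74, 11, 9, 24, 29, 2]

[90, 36, 74, 11, 9, 24, 29, 2]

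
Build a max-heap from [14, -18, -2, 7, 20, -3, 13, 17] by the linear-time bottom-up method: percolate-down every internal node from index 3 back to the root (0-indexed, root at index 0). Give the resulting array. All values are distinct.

sift down from index 3:
  7 vs only child 17 at index 7, swap → [14, -18, -2, 17, 20, -3, 13, 7]
sift down from index 2:
  -2 vs larger child 13 at index 6, swap → [14, -18, 13, 17, 20, -3, -2, 7]
sift down from index 1:
  -18 vs larger child 20 at index 4, swap → [14, 20, 13, 17, -18, -3, -2, 7]
sift down from index 0:
  14 vs larger child 20 at index 1, swap → [20, 14, 13, 17, -18, -3, -2, 7]
  14 vs larger child 17 at index 3, swap → [20, 17, 13, 14, -18, -3, -2, 7]

[20, 17, 13, 14, -18, -3, -2, 7]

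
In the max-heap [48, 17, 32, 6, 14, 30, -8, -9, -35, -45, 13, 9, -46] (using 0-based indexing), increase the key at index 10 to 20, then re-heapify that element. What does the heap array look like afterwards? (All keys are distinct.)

[48, 20, 32, 6, 17, 30, -8, -9, -35, -45, 14, 9, -46]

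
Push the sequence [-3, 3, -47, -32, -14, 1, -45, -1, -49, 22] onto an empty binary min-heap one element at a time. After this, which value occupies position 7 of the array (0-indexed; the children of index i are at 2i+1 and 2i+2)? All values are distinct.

Insert -3:
  append -3 at index 0 → [-3] (no swap needed)
Insert 3:
  append 3 at index 1 → [-3, 3] (no swap needed)
Insert -47:
  append -47 at index 2 → [-3, 3, -47]
  -47 < parent -3 at index 0, swap → [-47, 3, -3]
Insert -32:
  append -32 at index 3 → [-47, 3, -3, -32]
  -32 < parent 3 at index 1, swap → [-47, -32, -3, 3]
Insert -14:
  append -14 at index 4 → [-47, -32, -3, 3, -14] (no swap needed)
Insert 1:
  append 1 at index 5 → [-47, -32, -3, 3, -14, 1] (no swap needed)
Insert -45:
  append -45 at index 6 → [-47, -32, -3, 3, -14, 1, -45]
  -45 < parent -3 at index 2, swap → [-47, -32, -45, 3, -14, 1, -3]
Insert -1:
  append -1 at index 7 → [-47, -32, -45, 3, -14, 1, -3, -1]
  -1 < parent 3 at index 3, swap → [-47, -32, -45, -1, -14, 1, -3, 3]
Insert -49:
  append -49 at index 8 → [-47, -32, -45, -1, -14, 1, -3, 3, -49]
  -49 < parent -1 at index 3, swap → [-47, -32, -45, -49, -14, 1, -3, 3, -1]
  -49 < parent -32 at index 1, swap → [-47, -49, -45, -32, -14, 1, -3, 3, -1]
  -49 < parent -47 at index 0, swap → [-49, -47, -45, -32, -14, 1, -3, 3, -1]
Insert 22:
  append 22 at index 9 → [-49, -47, -45, -32, -14, 1, -3, 3, -1, 22] (no swap needed)
resulting array: [-49, -47, -45, -32, -14, 1, -3, 3, -1, 22]

3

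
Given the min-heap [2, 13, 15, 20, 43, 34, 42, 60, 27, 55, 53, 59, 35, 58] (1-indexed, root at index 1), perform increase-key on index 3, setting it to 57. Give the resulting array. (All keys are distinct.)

[2, 13, 34, 20, 43, 35, 42, 60, 27, 55, 53, 59, 57, 58]

set index 3 from 15 to 57 → [2, 13, 57, 20, 43, 34, 42, 60, 27, 55, 53, 59, 35, 58]
57 vs smaller child 34 at index 6, swap → [2, 13, 34, 20, 43, 57, 42, 60, 27, 55, 53, 59, 35, 58]
57 vs smaller child 35 at index 13, swap → [2, 13, 34, 20, 43, 35, 42, 60, 27, 55, 53, 59, 57, 58]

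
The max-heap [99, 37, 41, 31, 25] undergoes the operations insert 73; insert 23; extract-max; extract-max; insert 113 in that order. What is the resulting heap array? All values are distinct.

[113, 37, 41, 31, 25, 23]

insert 73:
  append 73 at index 5 → [99, 37, 41, 31, 25, 73]
  73 > parent 41 at index 2, swap → [99, 37, 73, 31, 25, 41]
insert 23:
  append 23 at index 6 → [99, 37, 73, 31, 25, 41, 23] (no swap needed)
extract-max → returns 99:
  remove root 99; move last element 23 to root → [23, 37, 73, 31, 25, 41]
  23 vs larger child 73 at index 2, swap → [73, 37, 23, 31, 25, 41]
  23 vs only child 41 at index 5, swap → [73, 37, 41, 31, 25, 23]
extract-max → returns 73:
  remove root 73; move last element 23 to root → [23, 37, 41, 31, 25]
  23 vs larger child 41 at index 2, swap → [41, 37, 23, 31, 25]
insert 113:
  append 113 at index 5 → [41, 37, 23, 31, 25, 113]
  113 > parent 23 at index 2, swap → [41, 37, 113, 31, 25, 23]
  113 > parent 41 at index 0, swap → [113, 37, 41, 31, 25, 23]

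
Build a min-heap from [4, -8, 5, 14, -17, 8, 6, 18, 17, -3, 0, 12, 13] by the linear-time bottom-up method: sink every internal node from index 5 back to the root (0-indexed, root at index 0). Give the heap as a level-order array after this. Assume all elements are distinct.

sift down from index 5: already satisfies heap property
sift down from index 4: already satisfies heap property
sift down from index 3: already satisfies heap property
sift down from index 2: already satisfies heap property
sift down from index 1:
  -8 vs smaller child -17 at index 4, swap → [4, -17, 5, 14, -8, 8, 6, 18, 17, -3, 0, 12, 13]
sift down from index 0:
  4 vs smaller child -17 at index 1, swap → [-17, 4, 5, 14, -8, 8, 6, 18, 17, -3, 0, 12, 13]
  4 vs smaller child -8 at index 4, swap → [-17, -8, 5, 14, 4, 8, 6, 18, 17, -3, 0, 12, 13]
  4 vs smaller child -3 at index 9, swap → [-17, -8, 5, 14, -3, 8, 6, 18, 17, 4, 0, 12, 13]

[-17, -8, 5, 14, -3, 8, 6, 18, 17, 4, 0, 12, 13]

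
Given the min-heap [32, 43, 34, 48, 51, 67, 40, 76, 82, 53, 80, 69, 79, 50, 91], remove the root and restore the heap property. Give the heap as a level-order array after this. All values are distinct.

remove root 32; move last element 91 to root → [91, 43, 34, 48, 51, 67, 40, 76, 82, 53, 80, 69, 79, 50]
91 vs smaller child 34 at index 2, swap → [34, 43, 91, 48, 51, 67, 40, 76, 82, 53, 80, 69, 79, 50]
91 vs smaller child 40 at index 6, swap → [34, 43, 40, 48, 51, 67, 91, 76, 82, 53, 80, 69, 79, 50]
91 vs only child 50 at index 13, swap → [34, 43, 40, 48, 51, 67, 50, 76, 82, 53, 80, 69, 79, 91]

[34, 43, 40, 48, 51, 67, 50, 76, 82, 53, 80, 69, 79, 91]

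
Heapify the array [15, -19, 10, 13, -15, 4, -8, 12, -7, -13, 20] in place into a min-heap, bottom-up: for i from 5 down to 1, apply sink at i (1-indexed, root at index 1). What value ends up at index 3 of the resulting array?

-8

sift down from index 5: already satisfies heap property
sift down from index 4:
  13 vs smaller child -7 at index 9, swap → [15, -19, 10, -7, -15, 4, -8, 12, 13, -13, 20]
sift down from index 3:
  10 vs smaller child -8 at index 7, swap → [15, -19, -8, -7, -15, 4, 10, 12, 13, -13, 20]
sift down from index 2: already satisfies heap property
sift down from index 1:
  15 vs smaller child -19 at index 2, swap → [-19, 15, -8, -7, -15, 4, 10, 12, 13, -13, 20]
  15 vs smaller child -15 at index 5, swap → [-19, -15, -8, -7, 15, 4, 10, 12, 13, -13, 20]
  15 vs smaller child -13 at index 10, swap → [-19, -15, -8, -7, -13, 4, 10, 12, 13, 15, 20]
resulting array: [-19, -15, -8, -7, -13, 4, 10, 12, 13, 15, 20]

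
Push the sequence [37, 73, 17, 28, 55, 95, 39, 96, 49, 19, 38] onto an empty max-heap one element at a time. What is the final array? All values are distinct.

Insert 37:
  append 37 at index 0 → [37] (no swap needed)
Insert 73:
  append 73 at index 1 → [37, 73]
  73 > parent 37 at index 0, swap → [73, 37]
Insert 17:
  append 17 at index 2 → [73, 37, 17] (no swap needed)
Insert 28:
  append 28 at index 3 → [73, 37, 17, 28] (no swap needed)
Insert 55:
  append 55 at index 4 → [73, 37, 17, 28, 55]
  55 > parent 37 at index 1, swap → [73, 55, 17, 28, 37]
Insert 95:
  append 95 at index 5 → [73, 55, 17, 28, 37, 95]
  95 > parent 17 at index 2, swap → [73, 55, 95, 28, 37, 17]
  95 > parent 73 at index 0, swap → [95, 55, 73, 28, 37, 17]
Insert 39:
  append 39 at index 6 → [95, 55, 73, 28, 37, 17, 39] (no swap needed)
Insert 96:
  append 96 at index 7 → [95, 55, 73, 28, 37, 17, 39, 96]
  96 > parent 28 at index 3, swap → [95, 55, 73, 96, 37, 17, 39, 28]
  96 > parent 55 at index 1, swap → [95, 96, 73, 55, 37, 17, 39, 28]
  96 > parent 95 at index 0, swap → [96, 95, 73, 55, 37, 17, 39, 28]
Insert 49:
  append 49 at index 8 → [96, 95, 73, 55, 37, 17, 39, 28, 49] (no swap needed)
Insert 19:
  append 19 at index 9 → [96, 95, 73, 55, 37, 17, 39, 28, 49, 19] (no swap needed)
Insert 38:
  append 38 at index 10 → [96, 95, 73, 55, 37, 17, 39, 28, 49, 19, 38]
  38 > parent 37 at index 4, swap → [96, 95, 73, 55, 38, 17, 39, 28, 49, 19, 37]

[96, 95, 73, 55, 38, 17, 39, 28, 49, 19, 37]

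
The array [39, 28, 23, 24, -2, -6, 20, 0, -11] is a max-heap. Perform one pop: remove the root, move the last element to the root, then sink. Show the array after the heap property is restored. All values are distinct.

remove root 39; move last element -11 to root → [-11, 28, 23, 24, -2, -6, 20, 0]
-11 vs larger child 28 at index 1, swap → [28, -11, 23, 24, -2, -6, 20, 0]
-11 vs larger child 24 at index 3, swap → [28, 24, 23, -11, -2, -6, 20, 0]
-11 vs only child 0 at index 7, swap → [28, 24, 23, 0, -2, -6, 20, -11]

[28, 24, 23, 0, -2, -6, 20, -11]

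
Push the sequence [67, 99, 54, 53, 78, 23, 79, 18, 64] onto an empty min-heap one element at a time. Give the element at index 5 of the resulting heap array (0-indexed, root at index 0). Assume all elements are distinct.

Insert 67:
  append 67 at index 0 → [67] (no swap needed)
Insert 99:
  append 99 at index 1 → [67, 99] (no swap needed)
Insert 54:
  append 54 at index 2 → [67, 99, 54]
  54 < parent 67 at index 0, swap → [54, 99, 67]
Insert 53:
  append 53 at index 3 → [54, 99, 67, 53]
  53 < parent 99 at index 1, swap → [54, 53, 67, 99]
  53 < parent 54 at index 0, swap → [53, 54, 67, 99]
Insert 78:
  append 78 at index 4 → [53, 54, 67, 99, 78] (no swap needed)
Insert 23:
  append 23 at index 5 → [53, 54, 67, 99, 78, 23]
  23 < parent 67 at index 2, swap → [53, 54, 23, 99, 78, 67]
  23 < parent 53 at index 0, swap → [23, 54, 53, 99, 78, 67]
Insert 79:
  append 79 at index 6 → [23, 54, 53, 99, 78, 67, 79] (no swap needed)
Insert 18:
  append 18 at index 7 → [23, 54, 53, 99, 78, 67, 79, 18]
  18 < parent 99 at index 3, swap → [23, 54, 53, 18, 78, 67, 79, 99]
  18 < parent 54 at index 1, swap → [23, 18, 53, 54, 78, 67, 79, 99]
  18 < parent 23 at index 0, swap → [18, 23, 53, 54, 78, 67, 79, 99]
Insert 64:
  append 64 at index 8 → [18, 23, 53, 54, 78, 67, 79, 99, 64] (no swap needed)
resulting array: [18, 23, 53, 54, 78, 67, 79, 99, 64]

67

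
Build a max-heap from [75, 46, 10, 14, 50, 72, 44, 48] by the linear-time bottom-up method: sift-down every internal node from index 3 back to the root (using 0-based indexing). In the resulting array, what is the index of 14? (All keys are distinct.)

7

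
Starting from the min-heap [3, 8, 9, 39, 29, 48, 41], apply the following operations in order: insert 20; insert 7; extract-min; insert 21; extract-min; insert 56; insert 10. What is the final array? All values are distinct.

[8, 10, 9, 21, 20, 48, 41, 39, 56, 29]

insert 20:
  append 20 at index 7 → [3, 8, 9, 39, 29, 48, 41, 20]
  20 < parent 39 at index 3, swap → [3, 8, 9, 20, 29, 48, 41, 39]
insert 7:
  append 7 at index 8 → [3, 8, 9, 20, 29, 48, 41, 39, 7]
  7 < parent 20 at index 3, swap → [3, 8, 9, 7, 29, 48, 41, 39, 20]
  7 < parent 8 at index 1, swap → [3, 7, 9, 8, 29, 48, 41, 39, 20]
extract-min → returns 3:
  remove root 3; move last element 20 to root → [20, 7, 9, 8, 29, 48, 41, 39]
  20 vs smaller child 7 at index 1, swap → [7, 20, 9, 8, 29, 48, 41, 39]
  20 vs smaller child 8 at index 3, swap → [7, 8, 9, 20, 29, 48, 41, 39]
insert 21:
  append 21 at index 8 → [7, 8, 9, 20, 29, 48, 41, 39, 21] (no swap needed)
extract-min → returns 7:
  remove root 7; move last element 21 to root → [21, 8, 9, 20, 29, 48, 41, 39]
  21 vs smaller child 8 at index 1, swap → [8, 21, 9, 20, 29, 48, 41, 39]
  21 vs smaller child 20 at index 3, swap → [8, 20, 9, 21, 29, 48, 41, 39]
insert 56:
  append 56 at index 8 → [8, 20, 9, 21, 29, 48, 41, 39, 56] (no swap needed)
insert 10:
  append 10 at index 9 → [8, 20, 9, 21, 29, 48, 41, 39, 56, 10]
  10 < parent 29 at index 4, swap → [8, 20, 9, 21, 10, 48, 41, 39, 56, 29]
  10 < parent 20 at index 1, swap → [8, 10, 9, 21, 20, 48, 41, 39, 56, 29]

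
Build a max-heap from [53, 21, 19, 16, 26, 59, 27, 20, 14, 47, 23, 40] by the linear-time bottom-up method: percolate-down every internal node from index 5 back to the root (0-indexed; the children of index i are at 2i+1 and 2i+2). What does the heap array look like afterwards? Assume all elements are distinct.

sift down from index 5: already satisfies heap property
sift down from index 4:
  26 vs larger child 47 at index 9, swap → [53, 21, 19, 16, 47, 59, 27, 20, 14, 26, 23, 40]
sift down from index 3:
  16 vs larger child 20 at index 7, swap → [53, 21, 19, 20, 47, 59, 27, 16, 14, 26, 23, 40]
sift down from index 2:
  19 vs larger child 59 at index 5, swap → [53, 21, 59, 20, 47, 19, 27, 16, 14, 26, 23, 40]
  19 vs only child 40 at index 11, swap → [53, 21, 59, 20, 47, 40, 27, 16, 14, 26, 23, 19]
sift down from index 1:
  21 vs larger child 47 at index 4, swap → [53, 47, 59, 20, 21, 40, 27, 16, 14, 26, 23, 19]
  21 vs larger child 26 at index 9, swap → [53, 47, 59, 20, 26, 40, 27, 16, 14, 21, 23, 19]
sift down from index 0:
  53 vs larger child 59 at index 2, swap → [59, 47, 53, 20, 26, 40, 27, 16, 14, 21, 23, 19]

[59, 47, 53, 20, 26, 40, 27, 16, 14, 21, 23, 19]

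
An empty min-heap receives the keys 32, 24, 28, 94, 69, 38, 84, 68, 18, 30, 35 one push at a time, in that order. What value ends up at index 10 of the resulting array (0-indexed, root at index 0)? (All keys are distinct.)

Insert 32:
  append 32 at index 0 → [32] (no swap needed)
Insert 24:
  append 24 at index 1 → [32, 24]
  24 < parent 32 at index 0, swap → [24, 32]
Insert 28:
  append 28 at index 2 → [24, 32, 28] (no swap needed)
Insert 94:
  append 94 at index 3 → [24, 32, 28, 94] (no swap needed)
Insert 69:
  append 69 at index 4 → [24, 32, 28, 94, 69] (no swap needed)
Insert 38:
  append 38 at index 5 → [24, 32, 28, 94, 69, 38] (no swap needed)
Insert 84:
  append 84 at index 6 → [24, 32, 28, 94, 69, 38, 84] (no swap needed)
Insert 68:
  append 68 at index 7 → [24, 32, 28, 94, 69, 38, 84, 68]
  68 < parent 94 at index 3, swap → [24, 32, 28, 68, 69, 38, 84, 94]
Insert 18:
  append 18 at index 8 → [24, 32, 28, 68, 69, 38, 84, 94, 18]
  18 < parent 68 at index 3, swap → [24, 32, 28, 18, 69, 38, 84, 94, 68]
  18 < parent 32 at index 1, swap → [24, 18, 28, 32, 69, 38, 84, 94, 68]
  18 < parent 24 at index 0, swap → [18, 24, 28, 32, 69, 38, 84, 94, 68]
Insert 30:
  append 30 at index 9 → [18, 24, 28, 32, 69, 38, 84, 94, 68, 30]
  30 < parent 69 at index 4, swap → [18, 24, 28, 32, 30, 38, 84, 94, 68, 69]
Insert 35:
  append 35 at index 10 → [18, 24, 28, 32, 30, 38, 84, 94, 68, 69, 35] (no swap needed)
resulting array: [18, 24, 28, 32, 30, 38, 84, 94, 68, 69, 35]

35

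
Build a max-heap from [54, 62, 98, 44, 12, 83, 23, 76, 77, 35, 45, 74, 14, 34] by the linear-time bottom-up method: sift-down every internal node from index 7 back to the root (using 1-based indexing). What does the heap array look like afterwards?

sift down from index 7:
  23 vs only child 34 at index 14, swap → [54, 62, 98, 44, 12, 83, 34, 76, 77, 35, 45, 74, 14, 23]
sift down from index 6: already satisfies heap property
sift down from index 5:
  12 vs larger child 45 at index 11, swap → [54, 62, 98, 44, 45, 83, 34, 76, 77, 35, 12, 74, 14, 23]
sift down from index 4:
  44 vs larger child 77 at index 9, swap → [54, 62, 98, 77, 45, 83, 34, 76, 44, 35, 12, 74, 14, 23]
sift down from index 3: already satisfies heap property
sift down from index 2:
  62 vs larger child 77 at index 4, swap → [54, 77, 98, 62, 45, 83, 34, 76, 44, 35, 12, 74, 14, 23]
  62 vs larger child 76 at index 8, swap → [54, 77, 98, 76, 45, 83, 34, 62, 44, 35, 12, 74, 14, 23]
sift down from index 1:
  54 vs larger child 98 at index 3, swap → [98, 77, 54, 76, 45, 83, 34, 62, 44, 35, 12, 74, 14, 23]
  54 vs larger child 83 at index 6, swap → [98, 77, 83, 76, 45, 54, 34, 62, 44, 35, 12, 74, 14, 23]
  54 vs larger child 74 at index 12, swap → [98, 77, 83, 76, 45, 74, 34, 62, 44, 35, 12, 54, 14, 23]

[98, 77, 83, 76, 45, 74, 34, 62, 44, 35, 12, 54, 14, 23]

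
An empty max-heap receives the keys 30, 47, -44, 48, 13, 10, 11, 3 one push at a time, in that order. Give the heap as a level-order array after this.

Insert 30:
  append 30 at index 0 → [30] (no swap needed)
Insert 47:
  append 47 at index 1 → [30, 47]
  47 > parent 30 at index 0, swap → [47, 30]
Insert -44:
  append -44 at index 2 → [47, 30, -44] (no swap needed)
Insert 48:
  append 48 at index 3 → [47, 30, -44, 48]
  48 > parent 30 at index 1, swap → [47, 48, -44, 30]
  48 > parent 47 at index 0, swap → [48, 47, -44, 30]
Insert 13:
  append 13 at index 4 → [48, 47, -44, 30, 13] (no swap needed)
Insert 10:
  append 10 at index 5 → [48, 47, -44, 30, 13, 10]
  10 > parent -44 at index 2, swap → [48, 47, 10, 30, 13, -44]
Insert 11:
  append 11 at index 6 → [48, 47, 10, 30, 13, -44, 11]
  11 > parent 10 at index 2, swap → [48, 47, 11, 30, 13, -44, 10]
Insert 3:
  append 3 at index 7 → [48, 47, 11, 30, 13, -44, 10, 3] (no swap needed)

[48, 47, 11, 30, 13, -44, 10, 3]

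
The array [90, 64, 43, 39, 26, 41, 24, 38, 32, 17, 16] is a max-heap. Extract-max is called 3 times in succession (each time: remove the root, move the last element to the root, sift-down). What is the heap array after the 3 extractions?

[41, 39, 32, 38, 26, 17, 24, 16]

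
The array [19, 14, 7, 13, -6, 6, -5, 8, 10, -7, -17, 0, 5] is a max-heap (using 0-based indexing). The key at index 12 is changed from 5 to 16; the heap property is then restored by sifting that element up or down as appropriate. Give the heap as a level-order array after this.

set index 12 from 5 to 16 → [19, 14, 7, 13, -6, 6, -5, 8, 10, -7, -17, 0, 16]
16 > parent 6 at index 5, swap → [19, 14, 7, 13, -6, 16, -5, 8, 10, -7, -17, 0, 6]
16 > parent 7 at index 2, swap → [19, 14, 16, 13, -6, 7, -5, 8, 10, -7, -17, 0, 6]

[19, 14, 16, 13, -6, 7, -5, 8, 10, -7, -17, 0, 6]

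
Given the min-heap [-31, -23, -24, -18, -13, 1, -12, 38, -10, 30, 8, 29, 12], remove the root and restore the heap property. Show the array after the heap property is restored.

[-24, -23, -12, -18, -13, 1, 12, 38, -10, 30, 8, 29]

remove root -31; move last element 12 to root → [12, -23, -24, -18, -13, 1, -12, 38, -10, 30, 8, 29]
12 vs smaller child -24 at index 2, swap → [-24, -23, 12, -18, -13, 1, -12, 38, -10, 30, 8, 29]
12 vs smaller child -12 at index 6, swap → [-24, -23, -12, -18, -13, 1, 12, 38, -10, 30, 8, 29]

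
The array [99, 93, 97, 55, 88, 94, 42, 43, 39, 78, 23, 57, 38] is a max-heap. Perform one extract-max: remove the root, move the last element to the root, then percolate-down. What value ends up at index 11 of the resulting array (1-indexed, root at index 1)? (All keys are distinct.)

23

remove root 99; move last element 38 to root → [38, 93, 97, 55, 88, 94, 42, 43, 39, 78, 23, 57]
38 vs larger child 97 at index 3, swap → [97, 93, 38, 55, 88, 94, 42, 43, 39, 78, 23, 57]
38 vs larger child 94 at index 6, swap → [97, 93, 94, 55, 88, 38, 42, 43, 39, 78, 23, 57]
38 vs only child 57 at index 12, swap → [97, 93, 94, 55, 88, 57, 42, 43, 39, 78, 23, 38]
resulting array: [97, 93, 94, 55, 88, 57, 42, 43, 39, 78, 23, 38]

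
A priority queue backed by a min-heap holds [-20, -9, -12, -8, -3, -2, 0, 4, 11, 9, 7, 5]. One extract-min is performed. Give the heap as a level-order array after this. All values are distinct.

remove root -20; move last element 5 to root → [5, -9, -12, -8, -3, -2, 0, 4, 11, 9, 7]
5 vs smaller child -12 at index 2, swap → [-12, -9, 5, -8, -3, -2, 0, 4, 11, 9, 7]
5 vs smaller child -2 at index 5, swap → [-12, -9, -2, -8, -3, 5, 0, 4, 11, 9, 7]

[-12, -9, -2, -8, -3, 5, 0, 4, 11, 9, 7]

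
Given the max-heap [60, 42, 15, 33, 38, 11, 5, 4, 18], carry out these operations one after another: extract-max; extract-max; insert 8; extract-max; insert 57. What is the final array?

[57, 33, 15, 18, 4, 11, 5, 8]

extract-max → returns 60:
  remove root 60; move last element 18 to root → [18, 42, 15, 33, 38, 11, 5, 4]
  18 vs larger child 42 at index 1, swap → [42, 18, 15, 33, 38, 11, 5, 4]
  18 vs larger child 38 at index 4, swap → [42, 38, 15, 33, 18, 11, 5, 4]
extract-max → returns 42:
  remove root 42; move last element 4 to root → [4, 38, 15, 33, 18, 11, 5]
  4 vs larger child 38 at index 1, swap → [38, 4, 15, 33, 18, 11, 5]
  4 vs larger child 33 at index 3, swap → [38, 33, 15, 4, 18, 11, 5]
insert 8:
  append 8 at index 7 → [38, 33, 15, 4, 18, 11, 5, 8]
  8 > parent 4 at index 3, swap → [38, 33, 15, 8, 18, 11, 5, 4]
extract-max → returns 38:
  remove root 38; move last element 4 to root → [4, 33, 15, 8, 18, 11, 5]
  4 vs larger child 33 at index 1, swap → [33, 4, 15, 8, 18, 11, 5]
  4 vs larger child 18 at index 4, swap → [33, 18, 15, 8, 4, 11, 5]
insert 57:
  append 57 at index 7 → [33, 18, 15, 8, 4, 11, 5, 57]
  57 > parent 8 at index 3, swap → [33, 18, 15, 57, 4, 11, 5, 8]
  57 > parent 18 at index 1, swap → [33, 57, 15, 18, 4, 11, 5, 8]
  57 > parent 33 at index 0, swap → [57, 33, 15, 18, 4, 11, 5, 8]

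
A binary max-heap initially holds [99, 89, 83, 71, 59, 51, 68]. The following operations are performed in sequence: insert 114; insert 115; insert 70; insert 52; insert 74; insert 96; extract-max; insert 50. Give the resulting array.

insert 114:
  append 114 at index 7 → [99, 89, 83, 71, 59, 51, 68, 114]
  114 > parent 71 at index 3, swap → [99, 89, 83, 114, 59, 51, 68, 71]
  114 > parent 89 at index 1, swap → [99, 114, 83, 89, 59, 51, 68, 71]
  114 > parent 99 at index 0, swap → [114, 99, 83, 89, 59, 51, 68, 71]
insert 115:
  append 115 at index 8 → [114, 99, 83, 89, 59, 51, 68, 71, 115]
  115 > parent 89 at index 3, swap → [114, 99, 83, 115, 59, 51, 68, 71, 89]
  115 > parent 99 at index 1, swap → [114, 115, 83, 99, 59, 51, 68, 71, 89]
  115 > parent 114 at index 0, swap → [115, 114, 83, 99, 59, 51, 68, 71, 89]
insert 70:
  append 70 at index 9 → [115, 114, 83, 99, 59, 51, 68, 71, 89, 70]
  70 > parent 59 at index 4, swap → [115, 114, 83, 99, 70, 51, 68, 71, 89, 59]
insert 52:
  append 52 at index 10 → [115, 114, 83, 99, 70, 51, 68, 71, 89, 59, 52] (no swap needed)
insert 74:
  append 74 at index 11 → [115, 114, 83, 99, 70, 51, 68, 71, 89, 59, 52, 74]
  74 > parent 51 at index 5, swap → [115, 114, 83, 99, 70, 74, 68, 71, 89, 59, 52, 51]
insert 96:
  append 96 at index 12 → [115, 114, 83, 99, 70, 74, 68, 71, 89, 59, 52, 51, 96]
  96 > parent 74 at index 5, swap → [115, 114, 83, 99, 70, 96, 68, 71, 89, 59, 52, 51, 74]
  96 > parent 83 at index 2, swap → [115, 114, 96, 99, 70, 83, 68, 71, 89, 59, 52, 51, 74]
extract-max → returns 115:
  remove root 115; move last element 74 to root → [74, 114, 96, 99, 70, 83, 68, 71, 89, 59, 52, 51]
  74 vs larger child 114 at index 1, swap → [114, 74, 96, 99, 70, 83, 68, 71, 89, 59, 52, 51]
  74 vs larger child 99 at index 3, swap → [114, 99, 96, 74, 70, 83, 68, 71, 89, 59, 52, 51]
  74 vs larger child 89 at index 8, swap → [114, 99, 96, 89, 70, 83, 68, 71, 74, 59, 52, 51]
insert 50:
  append 50 at index 12 → [114, 99, 96, 89, 70, 83, 68, 71, 74, 59, 52, 51, 50] (no swap needed)

[114, 99, 96, 89, 70, 83, 68, 71, 74, 59, 52, 51, 50]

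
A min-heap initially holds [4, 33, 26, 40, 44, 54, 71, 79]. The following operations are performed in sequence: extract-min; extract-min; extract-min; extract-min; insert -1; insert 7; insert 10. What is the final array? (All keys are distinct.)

[-1, 44, 7, 79, 71, 54, 10]

extract-min → returns 4:
  remove root 4; move last element 79 to root → [79, 33, 26, 40, 44, 54, 71]
  79 vs smaller child 26 at index 2, swap → [26, 33, 79, 40, 44, 54, 71]
  79 vs smaller child 54 at index 5, swap → [26, 33, 54, 40, 44, 79, 71]
extract-min → returns 26:
  remove root 26; move last element 71 to root → [71, 33, 54, 40, 44, 79]
  71 vs smaller child 33 at index 1, swap → [33, 71, 54, 40, 44, 79]
  71 vs smaller child 40 at index 3, swap → [33, 40, 54, 71, 44, 79]
extract-min → returns 33:
  remove root 33; move last element 79 to root → [79, 40, 54, 71, 44]
  79 vs smaller child 40 at index 1, swap → [40, 79, 54, 71, 44]
  79 vs smaller child 44 at index 4, swap → [40, 44, 54, 71, 79]
extract-min → returns 40:
  remove root 40; move last element 79 to root → [79, 44, 54, 71]
  79 vs smaller child 44 at index 1, swap → [44, 79, 54, 71]
  79 vs only child 71 at index 3, swap → [44, 71, 54, 79]
insert -1:
  append -1 at index 4 → [44, 71, 54, 79, -1]
  -1 < parent 71 at index 1, swap → [44, -1, 54, 79, 71]
  -1 < parent 44 at index 0, swap → [-1, 44, 54, 79, 71]
insert 7:
  append 7 at index 5 → [-1, 44, 54, 79, 71, 7]
  7 < parent 54 at index 2, swap → [-1, 44, 7, 79, 71, 54]
insert 10:
  append 10 at index 6 → [-1, 44, 7, 79, 71, 54, 10] (no swap needed)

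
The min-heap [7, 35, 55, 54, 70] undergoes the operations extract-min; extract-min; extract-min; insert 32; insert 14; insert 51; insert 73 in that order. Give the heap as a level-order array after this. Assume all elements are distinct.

extract-min → returns 7:
  remove root 7; move last element 70 to root → [70, 35, 55, 54]
  70 vs smaller child 35 at index 1, swap → [35, 70, 55, 54]
  70 vs only child 54 at index 3, swap → [35, 54, 55, 70]
extract-min → returns 35:
  remove root 35; move last element 70 to root → [70, 54, 55]
  70 vs smaller child 54 at index 1, swap → [54, 70, 55]
extract-min → returns 54:
  remove root 54; move last element 55 to root → [55, 70] (no swap needed)
insert 32:
  append 32 at index 2 → [55, 70, 32]
  32 < parent 55 at index 0, swap → [32, 70, 55]
insert 14:
  append 14 at index 3 → [32, 70, 55, 14]
  14 < parent 70 at index 1, swap → [32, 14, 55, 70]
  14 < parent 32 at index 0, swap → [14, 32, 55, 70]
insert 51:
  append 51 at index 4 → [14, 32, 55, 70, 51] (no swap needed)
insert 73:
  append 73 at index 5 → [14, 32, 55, 70, 51, 73] (no swap needed)

[14, 32, 55, 70, 51, 73]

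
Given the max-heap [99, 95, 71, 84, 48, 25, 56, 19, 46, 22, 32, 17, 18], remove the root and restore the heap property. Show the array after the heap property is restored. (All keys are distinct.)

[95, 84, 71, 46, 48, 25, 56, 19, 18, 22, 32, 17]

remove root 99; move last element 18 to root → [18, 95, 71, 84, 48, 25, 56, 19, 46, 22, 32, 17]
18 vs larger child 95 at index 1, swap → [95, 18, 71, 84, 48, 25, 56, 19, 46, 22, 32, 17]
18 vs larger child 84 at index 3, swap → [95, 84, 71, 18, 48, 25, 56, 19, 46, 22, 32, 17]
18 vs larger child 46 at index 8, swap → [95, 84, 71, 46, 48, 25, 56, 19, 18, 22, 32, 17]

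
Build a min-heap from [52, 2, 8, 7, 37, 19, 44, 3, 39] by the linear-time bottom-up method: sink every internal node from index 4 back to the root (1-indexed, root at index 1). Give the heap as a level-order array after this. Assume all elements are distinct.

sift down from index 4:
  7 vs smaller child 3 at index 8, swap → [52, 2, 8, 3, 37, 19, 44, 7, 39]
sift down from index 3: already satisfies heap property
sift down from index 2: already satisfies heap property
sift down from index 1:
  52 vs smaller child 2 at index 2, swap → [2, 52, 8, 3, 37, 19, 44, 7, 39]
  52 vs smaller child 3 at index 4, swap → [2, 3, 8, 52, 37, 19, 44, 7, 39]
  52 vs smaller child 7 at index 8, swap → [2, 3, 8, 7, 37, 19, 44, 52, 39]

[2, 3, 8, 7, 37, 19, 44, 52, 39]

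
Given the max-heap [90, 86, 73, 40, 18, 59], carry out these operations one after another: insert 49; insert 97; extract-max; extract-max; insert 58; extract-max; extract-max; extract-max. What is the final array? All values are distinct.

[58, 49, 18, 40]

insert 49:
  append 49 at index 6 → [90, 86, 73, 40, 18, 59, 49] (no swap needed)
insert 97:
  append 97 at index 7 → [90, 86, 73, 40, 18, 59, 49, 97]
  97 > parent 40 at index 3, swap → [90, 86, 73, 97, 18, 59, 49, 40]
  97 > parent 86 at index 1, swap → [90, 97, 73, 86, 18, 59, 49, 40]
  97 > parent 90 at index 0, swap → [97, 90, 73, 86, 18, 59, 49, 40]
extract-max → returns 97:
  remove root 97; move last element 40 to root → [40, 90, 73, 86, 18, 59, 49]
  40 vs larger child 90 at index 1, swap → [90, 40, 73, 86, 18, 59, 49]
  40 vs larger child 86 at index 3, swap → [90, 86, 73, 40, 18, 59, 49]
extract-max → returns 90:
  remove root 90; move last element 49 to root → [49, 86, 73, 40, 18, 59]
  49 vs larger child 86 at index 1, swap → [86, 49, 73, 40, 18, 59]
insert 58:
  append 58 at index 6 → [86, 49, 73, 40, 18, 59, 58] (no swap needed)
extract-max → returns 86:
  remove root 86; move last element 58 to root → [58, 49, 73, 40, 18, 59]
  58 vs larger child 73 at index 2, swap → [73, 49, 58, 40, 18, 59]
  58 vs only child 59 at index 5, swap → [73, 49, 59, 40, 18, 58]
extract-max → returns 73:
  remove root 73; move last element 58 to root → [58, 49, 59, 40, 18]
  58 vs larger child 59 at index 2, swap → [59, 49, 58, 40, 18]
extract-max → returns 59:
  remove root 59; move last element 18 to root → [18, 49, 58, 40]
  18 vs larger child 58 at index 2, swap → [58, 49, 18, 40]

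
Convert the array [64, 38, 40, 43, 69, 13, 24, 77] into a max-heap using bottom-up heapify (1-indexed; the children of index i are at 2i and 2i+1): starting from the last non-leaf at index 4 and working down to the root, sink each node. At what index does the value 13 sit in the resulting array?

6

sift down from index 4:
  43 vs only child 77 at index 8, swap → [64, 38, 40, 77, 69, 13, 24, 43]
sift down from index 3: already satisfies heap property
sift down from index 2:
  38 vs larger child 77 at index 4, swap → [64, 77, 40, 38, 69, 13, 24, 43]
  38 vs only child 43 at index 8, swap → [64, 77, 40, 43, 69, 13, 24, 38]
sift down from index 1:
  64 vs larger child 77 at index 2, swap → [77, 64, 40, 43, 69, 13, 24, 38]
  64 vs larger child 69 at index 5, swap → [77, 69, 40, 43, 64, 13, 24, 38]
resulting array: [77, 69, 40, 43, 64, 13, 24, 38]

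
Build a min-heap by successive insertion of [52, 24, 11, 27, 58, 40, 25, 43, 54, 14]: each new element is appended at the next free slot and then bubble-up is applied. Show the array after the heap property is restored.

[11, 14, 24, 43, 27, 40, 25, 52, 54, 58]

Insert 52:
  append 52 at index 0 → [52] (no swap needed)
Insert 24:
  append 24 at index 1 → [52, 24]
  24 < parent 52 at index 0, swap → [24, 52]
Insert 11:
  append 11 at index 2 → [24, 52, 11]
  11 < parent 24 at index 0, swap → [11, 52, 24]
Insert 27:
  append 27 at index 3 → [11, 52, 24, 27]
  27 < parent 52 at index 1, swap → [11, 27, 24, 52]
Insert 58:
  append 58 at index 4 → [11, 27, 24, 52, 58] (no swap needed)
Insert 40:
  append 40 at index 5 → [11, 27, 24, 52, 58, 40] (no swap needed)
Insert 25:
  append 25 at index 6 → [11, 27, 24, 52, 58, 40, 25] (no swap needed)
Insert 43:
  append 43 at index 7 → [11, 27, 24, 52, 58, 40, 25, 43]
  43 < parent 52 at index 3, swap → [11, 27, 24, 43, 58, 40, 25, 52]
Insert 54:
  append 54 at index 8 → [11, 27, 24, 43, 58, 40, 25, 52, 54] (no swap needed)
Insert 14:
  append 14 at index 9 → [11, 27, 24, 43, 58, 40, 25, 52, 54, 14]
  14 < parent 58 at index 4, swap → [11, 27, 24, 43, 14, 40, 25, 52, 54, 58]
  14 < parent 27 at index 1, swap → [11, 14, 24, 43, 27, 40, 25, 52, 54, 58]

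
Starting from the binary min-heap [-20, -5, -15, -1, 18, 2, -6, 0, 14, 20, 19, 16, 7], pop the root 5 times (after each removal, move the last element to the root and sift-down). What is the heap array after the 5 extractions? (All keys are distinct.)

[0, 14, 2, 19, 18, 16, 7, 20]

extract-min #1 returns -20:
  remove root -20; move last element 7 to root → [7, -5, -15, -1, 18, 2, -6, 0, 14, 20, 19, 16]
  7 vs smaller child -15 at index 2, swap → [-15, -5, 7, -1, 18, 2, -6, 0, 14, 20, 19, 16]
  7 vs smaller child -6 at index 6, swap → [-15, -5, -6, -1, 18, 2, 7, 0, 14, 20, 19, 16]
extract-min #2 returns -15:
  remove root -15; move last element 16 to root → [16, -5, -6, -1, 18, 2, 7, 0, 14, 20, 19]
  16 vs smaller child -6 at index 2, swap → [-6, -5, 16, -1, 18, 2, 7, 0, 14, 20, 19]
  16 vs smaller child 2 at index 5, swap → [-6, -5, 2, -1, 18, 16, 7, 0, 14, 20, 19]
extract-min #3 returns -6:
  remove root -6; move last element 19 to root → [19, -5, 2, -1, 18, 16, 7, 0, 14, 20]
  19 vs smaller child -5 at index 1, swap → [-5, 19, 2, -1, 18, 16, 7, 0, 14, 20]
  19 vs smaller child -1 at index 3, swap → [-5, -1, 2, 19, 18, 16, 7, 0, 14, 20]
  19 vs smaller child 0 at index 7, swap → [-5, -1, 2, 0, 18, 16, 7, 19, 14, 20]
extract-min #4 returns -5:
  remove root -5; move last element 20 to root → [20, -1, 2, 0, 18, 16, 7, 19, 14]
  20 vs smaller child -1 at index 1, swap → [-1, 20, 2, 0, 18, 16, 7, 19, 14]
  20 vs smaller child 0 at index 3, swap → [-1, 0, 2, 20, 18, 16, 7, 19, 14]
  20 vs smaller child 14 at index 8, swap → [-1, 0, 2, 14, 18, 16, 7, 19, 20]
extract-min #5 returns -1:
  remove root -1; move last element 20 to root → [20, 0, 2, 14, 18, 16, 7, 19]
  20 vs smaller child 0 at index 1, swap → [0, 20, 2, 14, 18, 16, 7, 19]
  20 vs smaller child 14 at index 3, swap → [0, 14, 2, 20, 18, 16, 7, 19]
  20 vs only child 19 at index 7, swap → [0, 14, 2, 19, 18, 16, 7, 20]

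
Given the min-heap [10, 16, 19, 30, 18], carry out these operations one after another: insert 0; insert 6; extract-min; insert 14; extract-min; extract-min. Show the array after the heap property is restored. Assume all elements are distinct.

[14, 16, 19, 30, 18]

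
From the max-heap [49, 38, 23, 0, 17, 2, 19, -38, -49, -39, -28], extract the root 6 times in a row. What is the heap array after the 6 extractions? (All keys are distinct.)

[0, -28, -39, -38, -49]

extract-max #1 returns 49:
  remove root 49; move last element -28 to root → [-28, 38, 23, 0, 17, 2, 19, -38, -49, -39]
  -28 vs larger child 38 at index 1, swap → [38, -28, 23, 0, 17, 2, 19, -38, -49, -39]
  -28 vs larger child 17 at index 4, swap → [38, 17, 23, 0, -28, 2, 19, -38, -49, -39]
extract-max #2 returns 38:
  remove root 38; move last element -39 to root → [-39, 17, 23, 0, -28, 2, 19, -38, -49]
  -39 vs larger child 23 at index 2, swap → [23, 17, -39, 0, -28, 2, 19, -38, -49]
  -39 vs larger child 19 at index 6, swap → [23, 17, 19, 0, -28, 2, -39, -38, -49]
extract-max #3 returns 23:
  remove root 23; move last element -49 to root → [-49, 17, 19, 0, -28, 2, -39, -38]
  -49 vs larger child 19 at index 2, swap → [19, 17, -49, 0, -28, 2, -39, -38]
  -49 vs larger child 2 at index 5, swap → [19, 17, 2, 0, -28, -49, -39, -38]
extract-max #4 returns 19:
  remove root 19; move last element -38 to root → [-38, 17, 2, 0, -28, -49, -39]
  -38 vs larger child 17 at index 1, swap → [17, -38, 2, 0, -28, -49, -39]
  -38 vs larger child 0 at index 3, swap → [17, 0, 2, -38, -28, -49, -39]
extract-max #5 returns 17:
  remove root 17; move last element -39 to root → [-39, 0, 2, -38, -28, -49]
  -39 vs larger child 2 at index 2, swap → [2, 0, -39, -38, -28, -49]
extract-max #6 returns 2:
  remove root 2; move last element -49 to root → [-49, 0, -39, -38, -28]
  -49 vs larger child 0 at index 1, swap → [0, -49, -39, -38, -28]
  -49 vs larger child -28 at index 4, swap → [0, -28, -39, -38, -49]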